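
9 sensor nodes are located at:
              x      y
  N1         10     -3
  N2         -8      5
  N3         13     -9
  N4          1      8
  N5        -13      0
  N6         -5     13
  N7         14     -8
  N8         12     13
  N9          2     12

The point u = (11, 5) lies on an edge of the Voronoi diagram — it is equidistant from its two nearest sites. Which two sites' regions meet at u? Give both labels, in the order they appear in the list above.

Squared distances from u to each site:
|uN1|² = (11−10)² + (5−(-3))² = 1 + 64 = 65
|uN2|² = (11−(-8))² + (5−5)² = 361 + 0 = 361
|uN3|² = (11−13)² + (5−(-9))² = 4 + 196 = 200
|uN4|² = (11−1)² + (5−8)² = 100 + 9 = 109
|uN5|² = (11−(-13))² + (5−0)² = 576 + 25 = 601
|uN6|² = (11−(-5))² + (5−13)² = 256 + 64 = 320
|uN7|² = (11−14)² + (5−(-8))² = 9 + 169 = 178
|uN8|² = (11−12)² + (5−13)² = 1 + 64 = 65
|uN9|² = (11−2)² + (5−12)² = 81 + 49 = 130
u is equidistant from N1 and N8 (both at squared distance 65), and every other site is strictly farther — so u lies on the N1–N8 Voronoi edge.

N1 and N8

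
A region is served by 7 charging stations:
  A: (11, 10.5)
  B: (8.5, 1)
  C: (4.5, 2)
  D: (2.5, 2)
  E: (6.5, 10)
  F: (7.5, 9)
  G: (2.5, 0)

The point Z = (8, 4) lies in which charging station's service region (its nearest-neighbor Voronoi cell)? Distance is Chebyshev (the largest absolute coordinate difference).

d(Z,A) = max(3, 6.5) = 6.5
d(Z,B) = max(0.5, 3) = 3
d(Z,C) = max(3.5, 2) = 3.5
d(Z,D) = max(5.5, 2) = 5.5
d(Z,E) = max(1.5, 6) = 6
d(Z,F) = max(0.5, 5) = 5
d(Z,G) = max(5.5, 4) = 5.5
The smallest is to B, so Z lies in the Voronoi region of B.

B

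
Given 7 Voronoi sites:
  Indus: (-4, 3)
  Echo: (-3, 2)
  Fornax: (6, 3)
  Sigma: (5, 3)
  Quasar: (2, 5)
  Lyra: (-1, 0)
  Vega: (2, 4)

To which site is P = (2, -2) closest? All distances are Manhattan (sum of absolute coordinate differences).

Lyra

d(P, Indus) = |2−(-4)| + |-2−3| = 6 + 5 = 11
d(P, Echo) = |2−(-3)| + |-2−2| = 5 + 4 = 9
d(P, Fornax) = |2−6| + |-2−3| = 4 + 5 = 9
d(P, Sigma) = |2−5| + |-2−3| = 3 + 5 = 8
d(P, Quasar) = |2−2| + |-2−5| = 0 + 7 = 7
d(P, Lyra) = |2−(-1)| + |-2−0| = 3 + 2 = 5
d(P, Vega) = |2−2| + |-2−4| = 0 + 6 = 6
Lyra is nearest.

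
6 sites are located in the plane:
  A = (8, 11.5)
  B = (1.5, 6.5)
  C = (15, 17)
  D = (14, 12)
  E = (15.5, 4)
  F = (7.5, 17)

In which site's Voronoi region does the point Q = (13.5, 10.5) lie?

D

Compare squared distances (the ordering matches that of the actual distances):
|QA|² = (13.5−8)² + (10.5−11.5)² = 30.25 + 1 = 31.25
|QB|² = (13.5−1.5)² + (10.5−6.5)² = 144 + 16 = 160
|QC|² = (13.5−15)² + (10.5−17)² = 2.25 + 42.25 = 44.5
|QD|² = (13.5−14)² + (10.5−12)² = 0.25 + 2.25 = 2.5
|QE|² = (13.5−15.5)² + (10.5−4)² = 4 + 42.25 = 46.25
|QF|² = (13.5−7.5)² + (10.5−17)² = 36 + 42.25 = 78.25
Minimum is at D.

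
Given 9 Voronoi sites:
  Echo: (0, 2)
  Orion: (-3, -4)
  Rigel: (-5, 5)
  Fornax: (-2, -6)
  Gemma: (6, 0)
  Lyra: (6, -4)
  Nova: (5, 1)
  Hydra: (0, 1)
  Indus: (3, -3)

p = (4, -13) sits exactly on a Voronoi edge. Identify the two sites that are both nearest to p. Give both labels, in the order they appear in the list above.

Squared distances from p to each site:
d²(p, Echo) = (4−0)² + (-13−2)² = 16 + 225 = 241
d²(p, Orion) = (4−(-3))² + (-13−(-4))² = 49 + 81 = 130
d²(p, Rigel) = (4−(-5))² + (-13−5)² = 81 + 324 = 405
d²(p, Fornax) = (4−(-2))² + (-13−(-6))² = 36 + 49 = 85
d²(p, Gemma) = (4−6)² + (-13−0)² = 4 + 169 = 173
d²(p, Lyra) = (4−6)² + (-13−(-4))² = 4 + 81 = 85
d²(p, Nova) = (4−5)² + (-13−1)² = 1 + 196 = 197
d²(p, Hydra) = (4−0)² + (-13−1)² = 16 + 196 = 212
d²(p, Indus) = (4−3)² + (-13−(-3))² = 1 + 100 = 101
p is equidistant from Fornax and Lyra (both at squared distance 85), and every other site is strictly farther — so p lies on the Fornax–Lyra Voronoi edge.

Fornax and Lyra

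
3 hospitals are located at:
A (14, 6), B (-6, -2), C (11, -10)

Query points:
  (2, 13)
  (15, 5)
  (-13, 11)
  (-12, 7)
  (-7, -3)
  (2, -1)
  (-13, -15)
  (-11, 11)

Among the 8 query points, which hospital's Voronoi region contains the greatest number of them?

B

(2, 13) — d² to each: A:193, B:289, C:610 → nearest is A
(15, 5) — d² to each: A:2, B:490, C:241 → nearest is A
(-13, 11) — d² to each: A:754, B:218, C:1017 → nearest is B
(-12, 7) — d² to each: A:677, B:117, C:818 → nearest is B
(-7, -3) — d² to each: A:522, B:2, C:373 → nearest is B
(2, -1) — d² to each: A:193, B:65, C:162 → nearest is B
(-13, -15) — d² to each: A:1170, B:218, C:601 → nearest is B
(-11, 11) — d² to each: A:650, B:194, C:925 → nearest is B
Tally — A:2, B:6. B captures the most (6).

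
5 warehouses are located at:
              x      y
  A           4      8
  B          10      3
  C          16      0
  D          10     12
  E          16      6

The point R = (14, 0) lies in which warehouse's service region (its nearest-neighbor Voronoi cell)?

C

Since √ is increasing, it suffices to compare squared distances:
|RA|² = (14−4)² + (0−8)² = 100 + 64 = 164
|RB|² = (14−10)² + (0−3)² = 16 + 9 = 25
|RC|² = (14−16)² + (0−0)² = 4 + 0 = 4
|RD|² = (14−10)² + (0−12)² = 16 + 144 = 160
|RE|² = (14−16)² + (0−6)² = 4 + 36 = 40
The smallest is to C, so R lies in the Voronoi region of C.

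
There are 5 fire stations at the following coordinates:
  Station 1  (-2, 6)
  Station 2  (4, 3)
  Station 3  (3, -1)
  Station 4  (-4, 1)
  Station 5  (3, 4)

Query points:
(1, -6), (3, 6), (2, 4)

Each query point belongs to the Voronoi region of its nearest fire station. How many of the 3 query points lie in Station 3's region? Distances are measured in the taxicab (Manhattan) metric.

1

(1, -6) — d to each: Station 1:15, Station 2:12, Station 3:7, Station 4:12, Station 5:12 → nearest is Station 3
(3, 6) — d to each: Station 1:5, Station 2:4, Station 3:7, Station 4:12, Station 5:2 → nearest is Station 5
(2, 4) — d to each: Station 1:6, Station 2:3, Station 3:6, Station 4:9, Station 5:1 → nearest is Station 5
1 of the 3 points has Station 3 as nearest.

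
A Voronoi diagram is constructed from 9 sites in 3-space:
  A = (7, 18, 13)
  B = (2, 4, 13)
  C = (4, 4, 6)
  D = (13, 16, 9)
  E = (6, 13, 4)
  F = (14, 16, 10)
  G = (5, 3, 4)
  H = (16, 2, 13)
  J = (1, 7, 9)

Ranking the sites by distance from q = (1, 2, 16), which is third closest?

Compare squared distances (the ordering matches that of the actual distances):
|qA|² = (1−7)² + (2−18)² + (16−13)² = 36 + 256 + 9 = 301
|qB|² = (1−2)² + (2−4)² + (16−13)² = 1 + 4 + 9 = 14
|qC|² = (1−4)² + (2−4)² + (16−6)² = 9 + 4 + 100 = 113
|qD|² = (1−13)² + (2−16)² + (16−9)² = 144 + 196 + 49 = 389
|qE|² = (1−6)² + (2−13)² + (16−4)² = 25 + 121 + 144 = 290
|qF|² = (1−14)² + (2−16)² + (16−10)² = 169 + 196 + 36 = 401
|qG|² = (1−5)² + (2−3)² + (16−4)² = 16 + 1 + 144 = 161
|qH|² = (1−16)² + (2−2)² + (16−13)² = 225 + 0 + 9 = 234
|qJ|² = (1−1)² + (2−7)² + (16−9)² = 0 + 25 + 49 = 74
Sorted ascending: B, J, C, G, … — the third-nearest is C.

C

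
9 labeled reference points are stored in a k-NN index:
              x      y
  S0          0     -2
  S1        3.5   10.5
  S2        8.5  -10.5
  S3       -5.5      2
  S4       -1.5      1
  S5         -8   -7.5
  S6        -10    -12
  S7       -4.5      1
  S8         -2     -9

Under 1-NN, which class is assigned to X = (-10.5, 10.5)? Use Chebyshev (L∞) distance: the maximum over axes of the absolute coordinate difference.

d(X,S0) = max(10.5, 12.5) = 12.5
d(X,S1) = max(14, 0) = 14
d(X,S2) = max(19, 21) = 21
d(X,S3) = max(5, 8.5) = 8.5
d(X,S4) = max(9, 9.5) = 9.5
d(X,S5) = max(2.5, 18) = 18
d(X,S6) = max(0.5, 22.5) = 22.5
d(X,S7) = max(6, 9.5) = 9.5
d(X,S8) = max(8.5, 19.5) = 19.5
S3 is nearest.

S3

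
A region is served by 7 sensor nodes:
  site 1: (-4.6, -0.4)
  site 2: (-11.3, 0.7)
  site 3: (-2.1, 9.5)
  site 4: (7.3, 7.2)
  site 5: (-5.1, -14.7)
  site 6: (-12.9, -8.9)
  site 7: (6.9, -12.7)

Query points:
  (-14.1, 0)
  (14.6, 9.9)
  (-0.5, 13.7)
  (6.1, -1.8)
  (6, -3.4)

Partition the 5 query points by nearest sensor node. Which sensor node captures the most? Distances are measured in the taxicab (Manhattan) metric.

(-14.1, 0) — d to each: site 1:9.9, site 2:3.5, site 3:21.5, site 4:28.6, site 5:23.7, site 6:10.1, site 7:33.7 → nearest is site 2
(14.6, 9.9) — d to each: site 1:29.5, site 2:35.1, site 3:17.1, site 4:10, site 5:44.3, site 6:46.3, site 7:30.3 → nearest is site 4
(-0.5, 13.7) — d to each: site 1:18.2, site 2:23.8, site 3:5.8, site 4:14.3, site 5:33, site 6:35, site 7:33.8 → nearest is site 3
(6.1, -1.8) — d to each: site 1:12.1, site 2:19.9, site 3:19.5, site 4:10.2, site 5:24.1, site 6:26.1, site 7:11.7 → nearest is site 4
(6, -3.4) — d to each: site 1:13.6, site 2:21.4, site 3:21, site 4:11.9, site 5:22.4, site 6:24.4, site 7:10.2 → nearest is site 7
Tally — site 2:1, site 3:1, site 4:2, site 7:1. site 4 captures the most (2).

site 4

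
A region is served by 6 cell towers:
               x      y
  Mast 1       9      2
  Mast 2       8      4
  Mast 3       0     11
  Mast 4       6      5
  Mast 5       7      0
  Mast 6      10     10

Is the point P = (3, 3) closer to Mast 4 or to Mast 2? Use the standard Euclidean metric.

Mast 4

Compare squared distances:
d²(P, Mast 4) = (3−6)² + (3−5)² = 9 + 4 = 13
d²(P, Mast 2) = (3−8)² + (3−4)² = 25 + 1 = 26
13 < 26, so Mast 4 is closer.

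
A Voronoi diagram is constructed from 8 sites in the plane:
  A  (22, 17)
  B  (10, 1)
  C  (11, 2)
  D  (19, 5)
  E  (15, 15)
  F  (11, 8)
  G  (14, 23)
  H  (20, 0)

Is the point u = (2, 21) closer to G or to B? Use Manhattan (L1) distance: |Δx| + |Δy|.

d(u,G) = |2−14| + |21−23| = 12 + 2 = 14
d(u,B) = |2−10| + |21−1| = 8 + 20 = 28
14 < 28, so G is closer.

G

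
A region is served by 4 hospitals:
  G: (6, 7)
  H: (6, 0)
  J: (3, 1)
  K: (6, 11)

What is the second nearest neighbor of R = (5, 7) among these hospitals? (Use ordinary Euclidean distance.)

Compare squared distances (the ordering matches that of the actual distances):
|RG|² = (5−6)² + (7−7)² = 1 + 0 = 1
|RH|² = (5−6)² + (7−0)² = 1 + 49 = 50
|RJ|² = (5−3)² + (7−1)² = 4 + 36 = 40
|RK|² = (5−6)² + (7−11)² = 1 + 16 = 17
Sorted ascending: G, K, J, … — the second-nearest is K.

K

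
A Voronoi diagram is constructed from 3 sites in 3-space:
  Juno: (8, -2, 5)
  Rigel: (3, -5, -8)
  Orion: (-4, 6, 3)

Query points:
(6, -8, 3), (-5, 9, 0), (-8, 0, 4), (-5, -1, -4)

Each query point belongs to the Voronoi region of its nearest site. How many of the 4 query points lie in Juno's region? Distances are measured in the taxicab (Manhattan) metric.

(6, -8, 3) — d to each: Juno:10, Rigel:17, Orion:24 → nearest is Juno
(-5, 9, 0) — d to each: Juno:29, Rigel:30, Orion:7 → nearest is Orion
(-8, 0, 4) — d to each: Juno:19, Rigel:28, Orion:11 → nearest is Orion
(-5, -1, -4) — d to each: Juno:23, Rigel:16, Orion:15 → nearest is Orion
1 of the 4 points has Juno as nearest.

1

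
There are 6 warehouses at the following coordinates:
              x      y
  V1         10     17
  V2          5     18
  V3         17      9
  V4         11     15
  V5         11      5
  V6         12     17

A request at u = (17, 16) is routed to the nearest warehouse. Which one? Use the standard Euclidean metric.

Compare squared distances (the ordering matches that of the actual distances):
|uV1|² = 49 + 1 = 50
|uV2|² = 144 + 4 = 148
|uV3|² = 0 + 49 = 49
|uV4|² = 36 + 1 = 37
|uV5|² = 36 + 121 = 157
|uV6|² = 25 + 1 = 26
V6 is nearest.

V6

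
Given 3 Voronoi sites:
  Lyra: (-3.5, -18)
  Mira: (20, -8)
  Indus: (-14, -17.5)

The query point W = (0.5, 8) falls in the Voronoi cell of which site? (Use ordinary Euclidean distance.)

Since √ is increasing, it suffices to compare squared distances:
d²(W, Lyra) = 16 + 676 = 692
d²(W, Mira) = 380.25 + 256 = 636.25
d²(W, Indus) = 210.25 + 650.25 = 860.5
Mira is nearest.

Mira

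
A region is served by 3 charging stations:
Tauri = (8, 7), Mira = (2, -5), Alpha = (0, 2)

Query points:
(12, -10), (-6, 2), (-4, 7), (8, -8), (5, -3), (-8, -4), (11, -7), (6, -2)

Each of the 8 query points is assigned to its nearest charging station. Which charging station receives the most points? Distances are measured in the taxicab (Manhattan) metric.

Mira

(12, -10) — d to each: Tauri:21, Mira:15, Alpha:24 → nearest is Mira
(-6, 2) — d to each: Tauri:19, Mira:15, Alpha:6 → nearest is Alpha
(-4, 7) — d to each: Tauri:12, Mira:18, Alpha:9 → nearest is Alpha
(8, -8) — d to each: Tauri:15, Mira:9, Alpha:18 → nearest is Mira
(5, -3) — d to each: Tauri:13, Mira:5, Alpha:10 → nearest is Mira
(-8, -4) — d to each: Tauri:27, Mira:11, Alpha:14 → nearest is Mira
(11, -7) — d to each: Tauri:17, Mira:11, Alpha:20 → nearest is Mira
(6, -2) — d to each: Tauri:11, Mira:7, Alpha:10 → nearest is Mira
Tally — Mira:6, Alpha:2. Mira captures the most (6).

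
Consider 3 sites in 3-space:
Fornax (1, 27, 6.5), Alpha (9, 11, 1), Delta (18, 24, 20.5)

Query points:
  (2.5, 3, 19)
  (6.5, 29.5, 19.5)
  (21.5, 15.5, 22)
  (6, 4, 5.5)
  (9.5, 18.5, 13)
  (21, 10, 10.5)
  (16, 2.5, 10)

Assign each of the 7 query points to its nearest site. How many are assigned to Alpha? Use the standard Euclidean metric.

4

(2.5, 3, 19) — d² to each: Fornax:734.5, Alpha:430.25, Delta:683.5 → nearest is Alpha
(6.5, 29.5, 19.5) — d² to each: Fornax:205.5, Alpha:690.75, Delta:163.5 → nearest is Delta
(21.5, 15.5, 22) — d² to each: Fornax:792.75, Alpha:617.5, Delta:86.75 → nearest is Delta
(6, 4, 5.5) — d² to each: Fornax:555, Alpha:78.25, Delta:769 → nearest is Alpha
(9.5, 18.5, 13) — d² to each: Fornax:186.75, Alpha:200.5, Delta:158.75 → nearest is Delta
(21, 10, 10.5) — d² to each: Fornax:705, Alpha:235.25, Delta:305 → nearest is Alpha
(16, 2.5, 10) — d² to each: Fornax:837.5, Alpha:202.25, Delta:576.5 → nearest is Alpha
4 of the 7 points have Alpha as nearest.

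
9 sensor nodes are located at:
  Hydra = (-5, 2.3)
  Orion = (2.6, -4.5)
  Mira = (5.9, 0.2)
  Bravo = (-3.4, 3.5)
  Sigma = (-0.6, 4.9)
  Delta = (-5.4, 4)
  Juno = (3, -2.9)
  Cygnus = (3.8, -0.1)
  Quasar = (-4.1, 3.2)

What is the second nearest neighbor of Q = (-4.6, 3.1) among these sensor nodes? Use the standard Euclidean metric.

Hydra

Compare squared distances (the ordering matches that of the actual distances):
d²(Q, Hydra) = (-4.6−(-5))² + (3.1−2.3)² = 0.16 + 0.64 = 0.8
d²(Q, Orion) = (-4.6−2.6)² + (3.1−(-4.5))² = 51.84 + 57.76 = 109.6
d²(Q, Mira) = (-4.6−5.9)² + (3.1−0.2)² = 110.25 + 8.41 = 118.66
d²(Q, Bravo) = (-4.6−(-3.4))² + (3.1−3.5)² = 1.44 + 0.16 = 1.6
d²(Q, Sigma) = (-4.6−(-0.6))² + (3.1−4.9)² = 16 + 3.24 = 19.24
d²(Q, Delta) = (-4.6−(-5.4))² + (3.1−4)² = 0.64 + 0.81 = 1.45
d²(Q, Juno) = (-4.6−3)² + (3.1−(-2.9))² = 57.76 + 36 = 93.76
d²(Q, Cygnus) = (-4.6−3.8)² + (3.1−(-0.1))² = 70.56 + 10.24 = 80.8
d²(Q, Quasar) = (-4.6−(-4.1))² + (3.1−3.2)² = 0.25 + 0.01 = 0.26
Sorted ascending: Quasar, Hydra, Delta, … — the second-nearest is Hydra.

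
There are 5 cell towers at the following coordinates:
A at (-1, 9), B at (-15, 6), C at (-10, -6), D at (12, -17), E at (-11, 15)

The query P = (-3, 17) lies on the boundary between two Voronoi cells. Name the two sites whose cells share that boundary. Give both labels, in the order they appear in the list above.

Squared distances from P to each site:
|PA|² = (-3−(-1))² + (17−9)² = 4 + 64 = 68
|PB|² = (-3−(-15))² + (17−6)² = 144 + 121 = 265
|PC|² = (-3−(-10))² + (17−(-6))² = 49 + 529 = 578
|PD|² = (-3−12)² + (17−(-17))² = 225 + 1156 = 1381
|PE|² = (-3−(-11))² + (17−15)² = 64 + 4 = 68
P is equidistant from A and E (both at squared distance 68), and every other site is strictly farther — so P lies on the A–E Voronoi edge.

A and E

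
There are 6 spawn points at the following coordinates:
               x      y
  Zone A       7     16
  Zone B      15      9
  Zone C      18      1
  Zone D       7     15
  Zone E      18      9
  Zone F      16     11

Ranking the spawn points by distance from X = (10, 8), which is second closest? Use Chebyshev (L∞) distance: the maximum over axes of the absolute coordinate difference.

d(X, Zone A) = max(3, 8) = 8
d(X, Zone B) = max(5, 1) = 5
d(X, Zone C) = max(8, 7) = 8
d(X, Zone D) = max(3, 7) = 7
d(X, Zone E) = max(8, 1) = 8
d(X, Zone F) = max(6, 3) = 6
Sorted ascending: Zone B, Zone F, Zone D, … — the second-nearest is Zone F.

Zone F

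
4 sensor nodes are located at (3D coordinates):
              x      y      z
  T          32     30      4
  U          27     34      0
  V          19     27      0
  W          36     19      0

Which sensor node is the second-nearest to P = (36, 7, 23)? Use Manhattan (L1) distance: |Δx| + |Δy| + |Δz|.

d(P,T) = |36−32| + |7−30| + |23−4| = 4 + 23 + 19 = 46
d(P,U) = |36−27| + |7−34| + |23−0| = 9 + 27 + 23 = 59
d(P,V) = |36−19| + |7−27| + |23−0| = 17 + 20 + 23 = 60
d(P,W) = |36−36| + |7−19| + |23−0| = 0 + 12 + 23 = 35
Sorted ascending: W, T, U, … — the second-nearest is T.

T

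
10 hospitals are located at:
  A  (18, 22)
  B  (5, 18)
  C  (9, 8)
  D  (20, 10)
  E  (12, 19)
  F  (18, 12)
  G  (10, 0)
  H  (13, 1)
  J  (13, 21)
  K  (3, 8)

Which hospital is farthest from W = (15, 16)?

Squared Euclidean distances:
|WA|² = 9 + 36 = 45
|WB|² = 100 + 4 = 104
|WC|² = 36 + 64 = 100
|WD|² = 25 + 36 = 61
|WE|² = 9 + 9 = 18
|WF|² = 9 + 16 = 25
|WG|² = 25 + 256 = 281
|WH|² = 4 + 225 = 229
|WJ|² = 4 + 25 = 29
|WK|² = 144 + 64 = 208
The largest is to G.

G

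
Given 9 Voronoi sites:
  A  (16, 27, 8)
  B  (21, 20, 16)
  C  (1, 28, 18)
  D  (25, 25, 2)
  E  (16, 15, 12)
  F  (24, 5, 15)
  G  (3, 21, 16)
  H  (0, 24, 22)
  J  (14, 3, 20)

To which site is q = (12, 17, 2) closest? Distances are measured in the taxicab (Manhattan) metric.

d(q,A) = |12−16| + |17−27| + |2−8| = 4 + 10 + 6 = 20
d(q,B) = |12−21| + |17−20| + |2−16| = 9 + 3 + 14 = 26
d(q,C) = |12−1| + |17−28| + |2−18| = 11 + 11 + 16 = 38
d(q,D) = |12−25| + |17−25| + |2−2| = 13 + 8 + 0 = 21
d(q,E) = |12−16| + |17−15| + |2−12| = 4 + 2 + 10 = 16
d(q,F) = |12−24| + |17−5| + |2−15| = 12 + 12 + 13 = 37
d(q,G) = |12−3| + |17−21| + |2−16| = 9 + 4 + 14 = 27
d(q,H) = |12−0| + |17−24| + |2−22| = 12 + 7 + 20 = 39
d(q,J) = |12−14| + |17−3| + |2−20| = 2 + 14 + 18 = 34
The smallest is to E, so q lies in the Voronoi region of E.

E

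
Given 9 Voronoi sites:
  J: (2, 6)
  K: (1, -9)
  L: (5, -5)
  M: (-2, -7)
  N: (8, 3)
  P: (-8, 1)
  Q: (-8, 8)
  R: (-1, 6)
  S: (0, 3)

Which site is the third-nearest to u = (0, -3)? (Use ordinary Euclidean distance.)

S

Squared Euclidean distances:
|uJ|² = 4 + 81 = 85
|uK|² = 1 + 36 = 37
|uL|² = 25 + 4 = 29
|uM|² = 4 + 16 = 20
|uN|² = 64 + 36 = 100
|uP|² = 64 + 16 = 80
|uQ|² = 64 + 121 = 185
|uR|² = 1 + 81 = 82
|uS|² = 0 + 36 = 36
Sorted ascending: M, L, S, K, … — the third-nearest is S.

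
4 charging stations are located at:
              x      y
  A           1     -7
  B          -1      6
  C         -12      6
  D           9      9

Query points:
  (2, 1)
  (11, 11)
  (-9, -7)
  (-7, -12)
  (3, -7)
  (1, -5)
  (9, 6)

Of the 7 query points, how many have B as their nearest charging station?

(2, 1) — d² to each: A:65, B:34, C:221, D:113 → nearest is B
(11, 11) — d² to each: A:424, B:169, C:554, D:8 → nearest is D
(-9, -7) — d² to each: A:100, B:233, C:178, D:580 → nearest is A
(-7, -12) — d² to each: A:89, B:360, C:349, D:697 → nearest is A
(3, -7) — d² to each: A:4, B:185, C:394, D:292 → nearest is A
(1, -5) — d² to each: A:4, B:125, C:290, D:260 → nearest is A
(9, 6) — d² to each: A:233, B:100, C:441, D:9 → nearest is D
1 of the 7 points has B as nearest.

1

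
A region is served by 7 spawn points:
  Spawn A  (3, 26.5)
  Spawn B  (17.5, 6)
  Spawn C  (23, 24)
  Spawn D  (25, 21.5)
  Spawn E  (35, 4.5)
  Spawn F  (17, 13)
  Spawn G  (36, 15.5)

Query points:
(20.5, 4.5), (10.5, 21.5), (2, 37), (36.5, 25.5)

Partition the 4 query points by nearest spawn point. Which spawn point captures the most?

(20.5, 4.5) — d² to each: Spawn A:790.25, Spawn B:11.25, Spawn C:386.5, Spawn D:309.25, Spawn E:210.25, Spawn F:84.5, Spawn G:361.25 → nearest is Spawn B
(10.5, 21.5) — d² to each: Spawn A:81.25, Spawn B:289.25, Spawn C:162.5, Spawn D:210.25, Spawn E:889.25, Spawn F:114.5, Spawn G:686.25 → nearest is Spawn A
(2, 37) — d² to each: Spawn A:111.25, Spawn B:1201.25, Spawn C:610, Spawn D:769.25, Spawn E:2145.25, Spawn F:801, Spawn G:1618.25 → nearest is Spawn A
(36.5, 25.5) — d² to each: Spawn A:1123.25, Spawn B:741.25, Spawn C:184.5, Spawn D:148.25, Spawn E:443.25, Spawn F:536.5, Spawn G:100.25 → nearest is Spawn G
Tally — Spawn A:2, Spawn B:1, Spawn G:1. Spawn A captures the most (2).

Spawn A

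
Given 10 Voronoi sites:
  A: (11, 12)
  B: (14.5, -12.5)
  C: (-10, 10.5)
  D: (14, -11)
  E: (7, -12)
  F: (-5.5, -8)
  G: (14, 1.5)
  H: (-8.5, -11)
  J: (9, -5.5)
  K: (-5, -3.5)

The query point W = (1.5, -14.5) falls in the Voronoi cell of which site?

E

Squared Euclidean distances:
|WA|² = 90.25 + 702.25 = 792.5
|WB|² = 169 + 4 = 173
|WC|² = 132.25 + 625 = 757.25
|WD|² = 156.25 + 12.25 = 168.5
|WE|² = 30.25 + 6.25 = 36.5
|WF|² = 49 + 42.25 = 91.25
|WG|² = 156.25 + 256 = 412.25
|WH|² = 100 + 12.25 = 112.25
|WJ|² = 56.25 + 81 = 137.25
|WK|² = 42.25 + 121 = 163.25
E is nearest.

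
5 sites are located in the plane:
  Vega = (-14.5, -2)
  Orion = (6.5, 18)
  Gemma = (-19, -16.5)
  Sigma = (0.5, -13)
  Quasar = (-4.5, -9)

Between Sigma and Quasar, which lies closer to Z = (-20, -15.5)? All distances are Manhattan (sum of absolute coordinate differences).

Quasar

d(Z, Sigma) = |-20−0.5| + |-15.5−(-13)| = 20.5 + 2.5 = 23
d(Z, Quasar) = |-20−(-4.5)| + |-15.5−(-9)| = 15.5 + 6.5 = 22
23 > 22, so Quasar is closer.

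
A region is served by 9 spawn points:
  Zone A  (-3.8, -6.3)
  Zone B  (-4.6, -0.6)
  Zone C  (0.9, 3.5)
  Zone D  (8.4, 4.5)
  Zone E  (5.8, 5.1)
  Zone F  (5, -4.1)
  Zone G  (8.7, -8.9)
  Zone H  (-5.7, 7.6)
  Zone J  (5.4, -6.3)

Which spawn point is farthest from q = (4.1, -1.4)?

Zone H

Compare squared distances (the ordering matches that of the actual distances):
d²(q, Zone A) = (4.1−(-3.8))² + (-1.4−(-6.3))² = 62.41 + 24.01 = 86.42
d²(q, Zone B) = (4.1−(-4.6))² + (-1.4−(-0.6))² = 75.69 + 0.64 = 76.33
d²(q, Zone C) = (4.1−0.9)² + (-1.4−3.5)² = 10.24 + 24.01 = 34.25
d²(q, Zone D) = (4.1−8.4)² + (-1.4−4.5)² = 18.49 + 34.81 = 53.3
d²(q, Zone E) = (4.1−5.8)² + (-1.4−5.1)² = 2.89 + 42.25 = 45.14
d²(q, Zone F) = (4.1−5)² + (-1.4−(-4.1))² = 0.81 + 7.29 = 8.1
d²(q, Zone G) = (4.1−8.7)² + (-1.4−(-8.9))² = 21.16 + 56.25 = 77.41
d²(q, Zone H) = (4.1−(-5.7))² + (-1.4−7.6)² = 96.04 + 81 = 177.04
d²(q, Zone J) = (4.1−5.4)² + (-1.4−(-6.3))² = 1.69 + 24.01 = 25.7
The largest is to Zone H.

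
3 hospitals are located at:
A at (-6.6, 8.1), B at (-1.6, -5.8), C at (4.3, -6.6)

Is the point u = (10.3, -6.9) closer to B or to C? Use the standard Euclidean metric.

C

Compare squared distances:
|uB|² = (10.3−(-1.6))² + (-6.9−(-5.8))² = 141.61 + 1.21 = 142.82
|uC|² = (10.3−4.3)² + (-6.9−(-6.6))² = 36 + 0.09 = 36.09
142.82 > 36.09, so C is closer.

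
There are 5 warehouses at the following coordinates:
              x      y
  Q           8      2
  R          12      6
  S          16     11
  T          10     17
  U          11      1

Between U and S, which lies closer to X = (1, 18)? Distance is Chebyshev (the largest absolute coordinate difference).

S

d(X,U) = max(10, 17) = 17
d(X,S) = max(15, 7) = 15
17 > 15, so S is closer.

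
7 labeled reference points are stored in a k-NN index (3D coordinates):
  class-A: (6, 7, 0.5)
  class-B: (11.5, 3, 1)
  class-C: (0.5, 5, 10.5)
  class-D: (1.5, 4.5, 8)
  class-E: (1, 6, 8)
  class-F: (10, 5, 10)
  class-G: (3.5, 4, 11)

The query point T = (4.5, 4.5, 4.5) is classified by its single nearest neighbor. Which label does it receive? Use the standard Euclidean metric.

Compare squared distances (the ordering matches that of the actual distances):
d²(T, class-A) = (4.5−6)² + (4.5−7)² + (4.5−0.5)² = 2.25 + 6.25 + 16 = 24.5
d²(T, class-B) = (4.5−11.5)² + (4.5−3)² + (4.5−1)² = 49 + 2.25 + 12.25 = 63.5
d²(T, class-C) = (4.5−0.5)² + (4.5−5)² + (4.5−10.5)² = 16 + 0.25 + 36 = 52.25
d²(T, class-D) = (4.5−1.5)² + (4.5−4.5)² + (4.5−8)² = 9 + 0 + 12.25 = 21.25
d²(T, class-E) = (4.5−1)² + (4.5−6)² + (4.5−8)² = 12.25 + 2.25 + 12.25 = 26.75
d²(T, class-F) = (4.5−10)² + (4.5−5)² + (4.5−10)² = 30.25 + 0.25 + 30.25 = 60.75
d²(T, class-G) = (4.5−3.5)² + (4.5−4)² + (4.5−11)² = 1 + 0.25 + 42.25 = 43.5
The smallest is to class-D, so T lies in the Voronoi region of class-D.

class-D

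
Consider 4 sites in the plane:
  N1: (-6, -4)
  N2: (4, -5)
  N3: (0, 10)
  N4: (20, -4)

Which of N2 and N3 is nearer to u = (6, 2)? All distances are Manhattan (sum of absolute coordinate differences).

d(u,N2) = |6−4| + |2−(-5)| = 2 + 7 = 9
d(u,N3) = |6−0| + |2−10| = 6 + 8 = 14
9 < 14, so N2 is closer.

N2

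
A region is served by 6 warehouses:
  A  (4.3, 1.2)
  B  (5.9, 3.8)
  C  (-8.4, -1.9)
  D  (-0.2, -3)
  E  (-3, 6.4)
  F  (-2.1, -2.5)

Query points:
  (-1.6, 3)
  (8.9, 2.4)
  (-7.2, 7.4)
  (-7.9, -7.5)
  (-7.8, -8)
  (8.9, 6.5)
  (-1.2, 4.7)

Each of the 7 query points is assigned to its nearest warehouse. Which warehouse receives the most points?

(-1.6, 3) — d² to each: A:38.05, B:56.89, C:70.25, D:37.96, E:13.52, F:30.5 → nearest is E
(8.9, 2.4) — d² to each: A:22.6, B:10.96, C:317.78, D:111.97, E:157.61, F:145.01 → nearest is B
(-7.2, 7.4) — d² to each: A:170.69, B:184.57, C:87.93, D:157.16, E:18.64, F:124.02 → nearest is E
(-7.9, -7.5) — d² to each: A:224.53, B:318.13, C:31.61, D:79.54, E:217.22, F:58.64 → nearest is C
(-7.8, -8) — d² to each: A:231.05, B:326.93, C:37.57, D:82.76, E:230.4, F:62.74 → nearest is C
(8.9, 6.5) — d² to each: A:49.25, B:16.29, C:369.85, D:173.06, E:141.62, F:202 → nearest is B
(-1.2, 4.7) — d² to each: A:42.5, B:51.22, C:95.4, D:60.29, E:6.13, F:52.65 → nearest is E
Tally — B:2, C:2, E:3. E captures the most (3).

E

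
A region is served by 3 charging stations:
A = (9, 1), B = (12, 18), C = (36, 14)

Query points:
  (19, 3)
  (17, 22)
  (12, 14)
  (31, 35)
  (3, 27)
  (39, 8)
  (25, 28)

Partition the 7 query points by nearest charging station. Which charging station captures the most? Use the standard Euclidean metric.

B

(19, 3) — d² to each: A:104, B:274, C:410 → nearest is A
(17, 22) — d² to each: A:505, B:41, C:425 → nearest is B
(12, 14) — d² to each: A:178, B:16, C:576 → nearest is B
(31, 35) — d² to each: A:1640, B:650, C:466 → nearest is C
(3, 27) — d² to each: A:712, B:162, C:1258 → nearest is B
(39, 8) — d² to each: A:949, B:829, C:45 → nearest is C
(25, 28) — d² to each: A:985, B:269, C:317 → nearest is B
Tally — A:1, B:4, C:2. B captures the most (4).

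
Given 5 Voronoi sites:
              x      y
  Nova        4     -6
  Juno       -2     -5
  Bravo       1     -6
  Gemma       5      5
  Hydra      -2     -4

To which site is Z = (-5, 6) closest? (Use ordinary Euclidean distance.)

Gemma

Squared Euclidean distances:
d²(Z, Nova) = (-5−4)² + (6−(-6))² = 81 + 144 = 225
d²(Z, Juno) = (-5−(-2))² + (6−(-5))² = 9 + 121 = 130
d²(Z, Bravo) = (-5−1)² + (6−(-6))² = 36 + 144 = 180
d²(Z, Gemma) = (-5−5)² + (6−5)² = 100 + 1 = 101
d²(Z, Hydra) = (-5−(-2))² + (6−(-4))² = 9 + 100 = 109
The smallest is to Gemma, so Z lies in the Voronoi region of Gemma.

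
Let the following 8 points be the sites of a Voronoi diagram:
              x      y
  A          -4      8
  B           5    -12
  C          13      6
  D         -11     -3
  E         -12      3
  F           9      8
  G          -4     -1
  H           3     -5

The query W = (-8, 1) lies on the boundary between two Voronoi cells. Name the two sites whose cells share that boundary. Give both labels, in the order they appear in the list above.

E and G

Squared distances from W to each site:
|WA|² = (-8−(-4))² + (1−8)² = 16 + 49 = 65
|WB|² = (-8−5)² + (1−(-12))² = 169 + 169 = 338
|WC|² = (-8−13)² + (1−6)² = 441 + 25 = 466
|WD|² = (-8−(-11))² + (1−(-3))² = 9 + 16 = 25
|WE|² = (-8−(-12))² + (1−3)² = 16 + 4 = 20
|WF|² = (-8−9)² + (1−8)² = 289 + 49 = 338
|WG|² = (-8−(-4))² + (1−(-1))² = 16 + 4 = 20
|WH|² = (-8−3)² + (1−(-5))² = 121 + 36 = 157
W is equidistant from E and G (both at squared distance 20), and every other site is strictly farther — so W lies on the E–G Voronoi edge.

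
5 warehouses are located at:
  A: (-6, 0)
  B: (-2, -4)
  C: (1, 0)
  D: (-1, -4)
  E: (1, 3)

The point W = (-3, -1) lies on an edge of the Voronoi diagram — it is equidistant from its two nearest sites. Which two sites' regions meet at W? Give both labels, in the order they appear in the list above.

A and B

Squared distances from W to each site:
|WA|² = (-3−(-6))² + (-1−0)² = 9 + 1 = 10
|WB|² = (-3−(-2))² + (-1−(-4))² = 1 + 9 = 10
|WC|² = (-3−1)² + (-1−0)² = 16 + 1 = 17
|WD|² = (-3−(-1))² + (-1−(-4))² = 4 + 9 = 13
|WE|² = (-3−1)² + (-1−3)² = 16 + 16 = 32
W is equidistant from A and B (both at squared distance 10), and every other site is strictly farther — so W lies on the A–B Voronoi edge.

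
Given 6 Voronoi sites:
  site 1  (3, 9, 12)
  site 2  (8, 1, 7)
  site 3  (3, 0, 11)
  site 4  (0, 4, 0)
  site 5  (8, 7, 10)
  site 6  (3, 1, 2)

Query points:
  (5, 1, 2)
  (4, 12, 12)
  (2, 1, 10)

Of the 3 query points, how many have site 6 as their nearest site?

(5, 1, 2) — d² to each: site 1:168, site 2:34, site 3:86, site 4:38, site 5:109, site 6:4 → nearest is site 6
(4, 12, 12) — d² to each: site 1:10, site 2:162, site 3:146, site 4:224, site 5:45, site 6:222 → nearest is site 1
(2, 1, 10) — d² to each: site 1:69, site 2:45, site 3:3, site 4:113, site 5:72, site 6:65 → nearest is site 3
1 of the 3 points has site 6 as nearest.

1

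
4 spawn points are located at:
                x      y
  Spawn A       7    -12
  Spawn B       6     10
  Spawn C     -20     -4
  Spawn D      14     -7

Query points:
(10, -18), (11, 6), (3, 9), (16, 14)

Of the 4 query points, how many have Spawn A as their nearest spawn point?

1

(10, -18) — d² to each: Spawn A:45, Spawn B:800, Spawn C:1096, Spawn D:137 → nearest is Spawn A
(11, 6) — d² to each: Spawn A:340, Spawn B:41, Spawn C:1061, Spawn D:178 → nearest is Spawn B
(3, 9) — d² to each: Spawn A:457, Spawn B:10, Spawn C:698, Spawn D:377 → nearest is Spawn B
(16, 14) — d² to each: Spawn A:757, Spawn B:116, Spawn C:1620, Spawn D:445 → nearest is Spawn B
1 of the 4 points has Spawn A as nearest.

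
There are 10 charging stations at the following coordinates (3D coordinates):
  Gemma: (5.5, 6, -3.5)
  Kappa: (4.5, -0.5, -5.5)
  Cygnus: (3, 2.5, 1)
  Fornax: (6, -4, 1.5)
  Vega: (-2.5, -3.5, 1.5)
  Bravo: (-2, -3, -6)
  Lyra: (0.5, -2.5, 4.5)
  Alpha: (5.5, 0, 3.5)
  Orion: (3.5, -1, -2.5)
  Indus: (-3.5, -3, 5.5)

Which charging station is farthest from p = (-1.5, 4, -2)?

Compare squared distances (the ordering matches that of the actual distances):
d²(p, Gemma) = 49 + 4 + 2.25 = 55.25
d²(p, Kappa) = 36 + 20.25 + 12.25 = 68.5
d²(p, Cygnus) = 20.25 + 2.25 + 9 = 31.5
d²(p, Fornax) = 56.25 + 64 + 12.25 = 132.5
d²(p, Vega) = 1 + 56.25 + 12.25 = 69.5
d²(p, Bravo) = 0.25 + 49 + 16 = 65.25
d²(p, Lyra) = 4 + 42.25 + 42.25 = 88.5
d²(p, Alpha) = 49 + 16 + 30.25 = 95.25
d²(p, Orion) = 25 + 25 + 0.25 = 50.25
d²(p, Indus) = 4 + 49 + 56.25 = 109.25
The largest is to Fornax.

Fornax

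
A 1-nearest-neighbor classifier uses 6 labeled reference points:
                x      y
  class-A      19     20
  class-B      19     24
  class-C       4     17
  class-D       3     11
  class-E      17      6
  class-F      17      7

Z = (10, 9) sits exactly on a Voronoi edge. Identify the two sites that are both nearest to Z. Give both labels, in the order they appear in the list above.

Squared distances from Z to each site:
d²(Z, class-A) = 81 + 121 = 202
d²(Z, class-B) = 81 + 225 = 306
d²(Z, class-C) = 36 + 64 = 100
d²(Z, class-D) = 49 + 4 = 53
d²(Z, class-E) = 49 + 9 = 58
d²(Z, class-F) = 49 + 4 = 53
Z is equidistant from class-D and class-F (both at squared distance 53), and every other site is strictly farther — so Z lies on the class-D–class-F Voronoi edge.

class-D and class-F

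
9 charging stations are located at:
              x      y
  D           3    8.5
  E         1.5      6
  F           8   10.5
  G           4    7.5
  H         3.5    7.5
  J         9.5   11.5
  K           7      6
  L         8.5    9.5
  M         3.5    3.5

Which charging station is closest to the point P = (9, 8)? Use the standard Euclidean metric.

Compare squared distances (the ordering matches that of the actual distances):
|PD|² = 36 + 0.25 = 36.25
|PE|² = 56.25 + 4 = 60.25
|PF|² = 1 + 6.25 = 7.25
|PG|² = 25 + 0.25 = 25.25
|PH|² = 30.25 + 0.25 = 30.5
|PJ|² = 0.25 + 12.25 = 12.5
|PK|² = 4 + 4 = 8
|PL|² = 0.25 + 2.25 = 2.5
|PM|² = 30.25 + 20.25 = 50.5
L is nearest.

L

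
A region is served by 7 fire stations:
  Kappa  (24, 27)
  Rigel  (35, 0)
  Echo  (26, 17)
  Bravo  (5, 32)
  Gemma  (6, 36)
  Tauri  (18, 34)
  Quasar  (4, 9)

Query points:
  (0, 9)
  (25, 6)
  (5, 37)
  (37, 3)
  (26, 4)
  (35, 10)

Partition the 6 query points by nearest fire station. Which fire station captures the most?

(0, 9) — d² to each: Kappa:900, Rigel:1306, Echo:740, Bravo:554, Gemma:765, Tauri:949, Quasar:16 → nearest is Quasar
(25, 6) — d² to each: Kappa:442, Rigel:136, Echo:122, Bravo:1076, Gemma:1261, Tauri:833, Quasar:450 → nearest is Echo
(5, 37) — d² to each: Kappa:461, Rigel:2269, Echo:841, Bravo:25, Gemma:2, Tauri:178, Quasar:785 → nearest is Gemma
(37, 3) — d² to each: Kappa:745, Rigel:13, Echo:317, Bravo:1865, Gemma:2050, Tauri:1322, Quasar:1125 → nearest is Rigel
(26, 4) — d² to each: Kappa:533, Rigel:97, Echo:169, Bravo:1225, Gemma:1424, Tauri:964, Quasar:509 → nearest is Rigel
(35, 10) — d² to each: Kappa:410, Rigel:100, Echo:130, Bravo:1384, Gemma:1517, Tauri:865, Quasar:962 → nearest is Rigel
Tally — Rigel:3, Echo:1, Gemma:1, Quasar:1. Rigel captures the most (3).

Rigel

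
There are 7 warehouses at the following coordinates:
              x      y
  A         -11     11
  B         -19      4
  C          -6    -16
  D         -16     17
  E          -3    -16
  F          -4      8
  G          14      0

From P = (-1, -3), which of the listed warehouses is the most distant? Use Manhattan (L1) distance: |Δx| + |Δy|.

d(P,A) = |-1−(-11)| + |-3−11| = 10 + 14 = 24
d(P,B) = |-1−(-19)| + |-3−4| = 18 + 7 = 25
d(P,C) = |-1−(-6)| + |-3−(-16)| = 5 + 13 = 18
d(P,D) = |-1−(-16)| + |-3−17| = 15 + 20 = 35
d(P,E) = |-1−(-3)| + |-3−(-16)| = 2 + 13 = 15
d(P,F) = |-1−(-4)| + |-3−8| = 3 + 11 = 14
d(P,G) = |-1−14| + |-3−0| = 15 + 3 = 18
The largest is to D.

D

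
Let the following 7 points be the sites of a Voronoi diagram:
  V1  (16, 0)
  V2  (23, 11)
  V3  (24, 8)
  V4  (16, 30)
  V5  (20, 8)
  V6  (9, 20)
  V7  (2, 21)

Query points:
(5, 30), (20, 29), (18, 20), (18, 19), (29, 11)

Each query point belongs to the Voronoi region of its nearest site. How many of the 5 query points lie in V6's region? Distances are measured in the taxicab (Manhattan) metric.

(5, 30) — d to each: V1:41, V2:37, V3:41, V4:11, V5:37, V6:14, V7:12 → nearest is V4
(20, 29) — d to each: V1:33, V2:21, V3:25, V4:5, V5:21, V6:20, V7:26 → nearest is V4
(18, 20) — d to each: V1:22, V2:14, V3:18, V4:12, V5:14, V6:9, V7:17 → nearest is V6
(18, 19) — d to each: V1:21, V2:13, V3:17, V4:13, V5:13, V6:10, V7:18 → nearest is V6
(29, 11) — d to each: V1:24, V2:6, V3:8, V4:32, V5:12, V6:29, V7:37 → nearest is V2
2 of the 5 points have V6 as nearest.

2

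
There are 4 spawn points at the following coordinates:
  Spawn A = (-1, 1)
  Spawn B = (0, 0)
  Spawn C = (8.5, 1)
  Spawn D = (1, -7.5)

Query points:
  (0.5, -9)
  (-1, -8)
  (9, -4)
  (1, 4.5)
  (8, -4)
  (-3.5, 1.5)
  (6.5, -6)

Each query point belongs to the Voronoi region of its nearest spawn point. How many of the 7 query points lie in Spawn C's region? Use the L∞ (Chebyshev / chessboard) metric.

(0.5, -9) — d to each: Spawn A:10, Spawn B:9, Spawn C:10, Spawn D:1.5 → nearest is Spawn D
(-1, -8) — d to each: Spawn A:9, Spawn B:8, Spawn C:9.5, Spawn D:2 → nearest is Spawn D
(9, -4) — d to each: Spawn A:10, Spawn B:9, Spawn C:5, Spawn D:8 → nearest is Spawn C
(1, 4.5) — d to each: Spawn A:3.5, Spawn B:4.5, Spawn C:7.5, Spawn D:12 → nearest is Spawn A
(8, -4) — d to each: Spawn A:9, Spawn B:8, Spawn C:5, Spawn D:7 → nearest is Spawn C
(-3.5, 1.5) — d to each: Spawn A:2.5, Spawn B:3.5, Spawn C:12, Spawn D:9 → nearest is Spawn A
(6.5, -6) — d to each: Spawn A:7.5, Spawn B:6.5, Spawn C:7, Spawn D:5.5 → nearest is Spawn D
2 of the 7 points have Spawn C as nearest.

2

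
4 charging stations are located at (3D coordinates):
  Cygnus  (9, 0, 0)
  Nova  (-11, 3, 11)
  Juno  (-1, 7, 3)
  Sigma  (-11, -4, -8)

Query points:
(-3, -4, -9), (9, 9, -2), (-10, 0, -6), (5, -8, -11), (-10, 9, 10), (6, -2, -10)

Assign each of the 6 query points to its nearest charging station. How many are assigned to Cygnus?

3

(-3, -4, -9) — d² to each: Cygnus:241, Nova:513, Juno:269, Sigma:65 → nearest is Sigma
(9, 9, -2) — d² to each: Cygnus:85, Nova:605, Juno:129, Sigma:605 → nearest is Cygnus
(-10, 0, -6) — d² to each: Cygnus:397, Nova:299, Juno:211, Sigma:21 → nearest is Sigma
(5, -8, -11) — d² to each: Cygnus:201, Nova:861, Juno:457, Sigma:281 → nearest is Cygnus
(-10, 9, 10) — d² to each: Cygnus:542, Nova:38, Juno:134, Sigma:494 → nearest is Nova
(6, -2, -10) — d² to each: Cygnus:113, Nova:755, Juno:299, Sigma:297 → nearest is Cygnus
3 of the 6 points have Cygnus as nearest.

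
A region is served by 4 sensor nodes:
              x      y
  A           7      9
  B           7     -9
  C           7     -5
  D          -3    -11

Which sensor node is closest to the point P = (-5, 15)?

Compare squared distances (the ordering matches that of the actual distances):
|PA|² = (-5−7)² + (15−9)² = 144 + 36 = 180
|PB|² = (-5−7)² + (15−(-9))² = 144 + 576 = 720
|PC|² = (-5−7)² + (15−(-5))² = 144 + 400 = 544
|PD|² = (-5−(-3))² + (15−(-11))² = 4 + 676 = 680
The smallest is to A, so P lies in the Voronoi region of A.

A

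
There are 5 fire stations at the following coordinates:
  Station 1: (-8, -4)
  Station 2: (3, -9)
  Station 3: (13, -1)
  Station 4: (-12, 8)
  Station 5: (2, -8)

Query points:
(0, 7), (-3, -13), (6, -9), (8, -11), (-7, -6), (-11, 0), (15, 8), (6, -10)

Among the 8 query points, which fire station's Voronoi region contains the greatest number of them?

(0, 7) — d² to each: Station 1:185, Station 2:265, Station 3:233, Station 4:145, Station 5:229 → nearest is Station 4
(-3, -13) — d² to each: Station 1:106, Station 2:52, Station 3:400, Station 4:522, Station 5:50 → nearest is Station 5
(6, -9) — d² to each: Station 1:221, Station 2:9, Station 3:113, Station 4:613, Station 5:17 → nearest is Station 2
(8, -11) — d² to each: Station 1:305, Station 2:29, Station 3:125, Station 4:761, Station 5:45 → nearest is Station 2
(-7, -6) — d² to each: Station 1:5, Station 2:109, Station 3:425, Station 4:221, Station 5:85 → nearest is Station 1
(-11, 0) — d² to each: Station 1:25, Station 2:277, Station 3:577, Station 4:65, Station 5:233 → nearest is Station 1
(15, 8) — d² to each: Station 1:673, Station 2:433, Station 3:85, Station 4:729, Station 5:425 → nearest is Station 3
(6, -10) — d² to each: Station 1:232, Station 2:10, Station 3:130, Station 4:648, Station 5:20 → nearest is Station 2
Tally — Station 1:2, Station 2:3, Station 3:1, Station 4:1, Station 5:1. Station 2 captures the most (3).

Station 2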